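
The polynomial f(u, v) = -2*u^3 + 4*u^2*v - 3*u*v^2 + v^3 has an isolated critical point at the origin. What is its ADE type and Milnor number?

Type D4, Milnor number mu = 4.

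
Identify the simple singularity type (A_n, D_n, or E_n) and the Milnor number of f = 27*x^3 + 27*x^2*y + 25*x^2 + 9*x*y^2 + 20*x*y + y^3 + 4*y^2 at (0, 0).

Type A2, Milnor number mu = 2.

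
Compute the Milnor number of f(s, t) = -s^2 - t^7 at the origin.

The Hessian of f at 0 is [[-2, 0], [0, 0]] with rank 1, so corank 1. A Groebner basis of the Jacobian ideal J(f) in C{s,t} is {t^6, s}; counting standard monomials gives mu = 6. Corank 1: A-series; mu = 6 gives A_6.

6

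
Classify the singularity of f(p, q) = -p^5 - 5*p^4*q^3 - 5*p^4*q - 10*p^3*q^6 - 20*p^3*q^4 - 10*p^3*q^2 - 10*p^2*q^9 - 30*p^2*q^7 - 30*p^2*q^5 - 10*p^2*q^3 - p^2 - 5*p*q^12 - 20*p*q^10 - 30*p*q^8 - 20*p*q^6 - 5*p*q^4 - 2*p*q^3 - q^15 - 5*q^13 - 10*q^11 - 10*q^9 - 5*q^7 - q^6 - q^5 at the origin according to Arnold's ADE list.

The Hessian of f at 0 is [[-2, 0], [0, 0]] with rank 1, so corank 1. A Groebner basis of the Jacobian ideal J(f) in C{p,q} is {p + q^3, p^2, p*q}; counting standard monomials gives mu = 4. Corank 1: A-series; mu = 4 gives A_4.

A_{4}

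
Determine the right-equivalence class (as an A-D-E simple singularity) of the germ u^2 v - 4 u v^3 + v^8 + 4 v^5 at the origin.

D_9

The Hessian of f at 0 has rank 0. Corank 2; j^3 = u^2*v has shape L^2 M (L != M), so D-series; mu = 9 gives D_9.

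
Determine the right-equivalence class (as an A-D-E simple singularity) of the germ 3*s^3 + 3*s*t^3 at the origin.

The Hessian of f at 0 has rank 0. Corank 2; j^3 = 3*s^3 is a perfect cube, so E-series; the 4-jet and mu = 7 give E_7.

E_{7}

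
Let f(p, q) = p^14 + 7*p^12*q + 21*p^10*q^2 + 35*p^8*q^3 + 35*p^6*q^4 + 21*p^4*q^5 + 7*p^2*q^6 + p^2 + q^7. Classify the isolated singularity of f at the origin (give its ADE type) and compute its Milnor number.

Type A_6, Milnor number mu = 6.

The Hessian of f at 0 has rank 1. Corank 1: A-series; mu = 6 gives A_6.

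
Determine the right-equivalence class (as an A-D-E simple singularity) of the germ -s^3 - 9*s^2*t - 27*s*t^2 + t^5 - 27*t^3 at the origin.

E8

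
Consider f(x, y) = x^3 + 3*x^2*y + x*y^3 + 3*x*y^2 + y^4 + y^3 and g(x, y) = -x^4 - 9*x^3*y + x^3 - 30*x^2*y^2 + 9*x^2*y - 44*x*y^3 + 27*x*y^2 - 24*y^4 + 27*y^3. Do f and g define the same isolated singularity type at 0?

Yes.

The Hessian of f at 0 has rank 0. Corank 2; j^3 = (x + y)^3 is a perfect cube, so E-series; the 4-jet and mu = 7 give E_7. The Hessian of g at 0 has rank 0. Corank 2; j^3 = (x + 3*y)^3 is a perfect cube, so E-series; the 4-jet and mu = 7 give E_7. Both have type E_7, hence right-equivalent.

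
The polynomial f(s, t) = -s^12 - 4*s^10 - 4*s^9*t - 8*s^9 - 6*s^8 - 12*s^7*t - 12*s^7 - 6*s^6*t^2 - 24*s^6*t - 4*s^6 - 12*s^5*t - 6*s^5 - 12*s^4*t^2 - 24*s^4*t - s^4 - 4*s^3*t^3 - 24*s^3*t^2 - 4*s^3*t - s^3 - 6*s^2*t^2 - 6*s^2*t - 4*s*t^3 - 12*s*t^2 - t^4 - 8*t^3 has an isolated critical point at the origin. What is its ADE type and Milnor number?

Type E6, Milnor number mu = 6.

The Hessian of f at 0 has rank 0. Corank 2; j^3 = -(s + 2*t)^3 is a perfect cube, so E-series; the 4-jet and mu = 6 give E_6.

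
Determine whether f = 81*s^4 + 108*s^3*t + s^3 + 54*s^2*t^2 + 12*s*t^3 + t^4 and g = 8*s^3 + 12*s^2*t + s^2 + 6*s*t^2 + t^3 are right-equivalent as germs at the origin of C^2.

No.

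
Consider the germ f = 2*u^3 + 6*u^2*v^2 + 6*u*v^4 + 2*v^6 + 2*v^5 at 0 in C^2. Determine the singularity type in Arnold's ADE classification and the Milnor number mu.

Type E_{8}, Milnor number mu = 8.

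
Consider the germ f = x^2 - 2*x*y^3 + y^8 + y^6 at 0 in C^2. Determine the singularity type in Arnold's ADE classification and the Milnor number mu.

Type A_7, Milnor number mu = 7.

The Hessian of f at 0 is [[2, 0], [0, 0]] with rank 1, so corank 1. A Groebner basis of the Jacobian ideal J(f) in C{x,y} is {x^3, x^2*y, -x + y^3}; counting standard monomials gives mu = 7. Corank 1: A-series; mu = 7 gives A_7.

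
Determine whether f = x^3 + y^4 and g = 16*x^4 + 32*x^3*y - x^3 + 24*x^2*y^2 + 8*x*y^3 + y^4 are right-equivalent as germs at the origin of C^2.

The Hessian of f at 0 has rank 0. Corank 2; j^3 = x^3 is a perfect cube, so E-series; the 4-jet and mu = 6 give E_6. The Hessian of g at 0 has rank 0. Corank 2; j^3 = -x^3 is a perfect cube, so E-series; the 4-jet and mu = 6 give E_6. Both have type E_6, hence right-equivalent.

Yes.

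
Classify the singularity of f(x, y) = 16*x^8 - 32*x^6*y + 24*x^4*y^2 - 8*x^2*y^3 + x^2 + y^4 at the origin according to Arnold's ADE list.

A3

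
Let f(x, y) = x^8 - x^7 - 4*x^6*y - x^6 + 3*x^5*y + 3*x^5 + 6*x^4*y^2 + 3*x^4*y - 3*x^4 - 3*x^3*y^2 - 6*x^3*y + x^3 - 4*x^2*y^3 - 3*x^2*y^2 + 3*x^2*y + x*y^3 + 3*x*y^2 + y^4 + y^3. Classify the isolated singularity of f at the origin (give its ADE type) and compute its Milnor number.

The Hessian of f at 0 has rank 0. Corank 2; j^3 = (x + y)^3 is a perfect cube, so E-series; the 4-jet and mu = 7 give E_7.

Type E_7, Milnor number mu = 7.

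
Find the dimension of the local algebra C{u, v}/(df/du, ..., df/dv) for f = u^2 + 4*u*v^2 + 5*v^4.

The Hessian of f at 0 is [[2, 0], [0, 0]] with rank 1, so corank 1. A Groebner basis of the Jacobian ideal J(f) in C{u,v} is {u^2, u*v, u/2 + v^2}; counting standard monomials gives mu = 3. Corank 1: A-series; mu = 3 gives A_3.

3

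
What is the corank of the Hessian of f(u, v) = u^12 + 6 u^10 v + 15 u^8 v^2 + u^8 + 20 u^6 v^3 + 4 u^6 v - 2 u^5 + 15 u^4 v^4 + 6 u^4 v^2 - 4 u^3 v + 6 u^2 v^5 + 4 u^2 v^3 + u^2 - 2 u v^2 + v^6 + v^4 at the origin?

1

Hessian at 0 has rank 1.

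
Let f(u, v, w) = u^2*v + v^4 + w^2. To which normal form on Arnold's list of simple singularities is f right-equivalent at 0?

The Hessian of f at 0 has rank 1. Corank 2; j^3 = u^2*v has shape L^2 M (L != M), so D-series; mu = 5 gives D_5.

D_{5}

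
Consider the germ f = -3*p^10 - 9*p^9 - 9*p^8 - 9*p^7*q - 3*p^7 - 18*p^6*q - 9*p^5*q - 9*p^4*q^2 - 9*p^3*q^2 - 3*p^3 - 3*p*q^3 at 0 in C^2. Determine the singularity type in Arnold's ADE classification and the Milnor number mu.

The Hessian of f at 0 is [[0, 0], [0, 0]] with rank 0, so corank 2. A Groebner basis of the Jacobian ideal J(f) in C{p,q} is {p^3, p*q^2, 3*p^2 + q^3}; counting standard monomials gives mu = 7. Corank 2; j^3 = -3*p^3 is a perfect cube, so E-series; the 4-jet and mu = 7 give E_7.

Type E_7, Milnor number mu = 7.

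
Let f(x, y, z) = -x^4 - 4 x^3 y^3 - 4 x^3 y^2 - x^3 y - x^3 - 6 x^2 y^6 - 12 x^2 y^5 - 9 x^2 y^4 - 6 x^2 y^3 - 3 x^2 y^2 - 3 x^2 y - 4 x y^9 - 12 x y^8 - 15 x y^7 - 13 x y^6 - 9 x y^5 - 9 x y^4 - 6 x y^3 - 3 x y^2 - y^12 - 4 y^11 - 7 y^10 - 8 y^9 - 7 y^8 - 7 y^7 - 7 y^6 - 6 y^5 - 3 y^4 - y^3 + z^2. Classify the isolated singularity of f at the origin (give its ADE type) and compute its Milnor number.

The Hessian of f at 0 is [[0, 0, 0], [0, 0, 0], [0, 0, 2]] with rank 1, so corank 2. A Groebner basis of the Jacobian ideal J(f) in C{x,y,z} is {3*x^2/2 + 3*x*y + y^4 - y^3/2 + 3*y^2/2, x^3 - 3*x^2 - 6*x*y + 2*y^3 - 3*y^2, x^2*y + 3*x^2/2 + 3*x*y - 3*y^3/2 + 3*y^2/2, -x^2/2 + x*y^2 - x*y + 7*y^3/6 - y^2/2, z}; counting standard monomials gives mu = 7. Corank 2; j^3 = -(x + y)^3 is a perfect cube, so E-series; the 4-jet and mu = 7 give E_7.

Type E_7, Milnor number mu = 7.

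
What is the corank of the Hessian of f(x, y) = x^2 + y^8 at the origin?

Hessian at 0 has rank 1.

1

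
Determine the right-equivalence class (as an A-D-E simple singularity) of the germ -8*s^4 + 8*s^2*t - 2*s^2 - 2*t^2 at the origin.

A_{1}

The Hessian of f at 0 has rank 2. Corank 0: nondegenerate Morse point, so A_1.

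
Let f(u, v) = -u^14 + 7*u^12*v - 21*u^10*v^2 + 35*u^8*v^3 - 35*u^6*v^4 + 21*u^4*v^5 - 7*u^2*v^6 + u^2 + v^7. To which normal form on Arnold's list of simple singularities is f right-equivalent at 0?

The Hessian of f at 0 has rank 1. Corank 1: A-series; mu = 6 gives A_6.

A_6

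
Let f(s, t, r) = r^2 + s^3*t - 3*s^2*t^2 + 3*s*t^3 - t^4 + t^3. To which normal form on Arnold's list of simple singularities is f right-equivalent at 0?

The Hessian of f at 0 is [[0, 0, 0], [0, 0, 0], [0, 0, 2]] with rank 1, so corank 2. A Groebner basis of the Jacobian ideal J(f) in C{s,t,r} is {s^3 - 3*s*t^2 + 3*t^2, s^2*t - 2*s*t^2, t^3, r}; counting standard monomials gives mu = 7. Corank 2; j^3 = t^3 is a perfect cube, so E-series; the 4-jet and mu = 7 give E_7.

E7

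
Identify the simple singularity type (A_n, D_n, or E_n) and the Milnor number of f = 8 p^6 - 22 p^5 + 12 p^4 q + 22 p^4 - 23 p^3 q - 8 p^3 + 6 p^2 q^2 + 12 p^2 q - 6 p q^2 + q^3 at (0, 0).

The Hessian of f at 0 has rank 0. Corank 2; j^3 = -(2*p - q)^3 is a perfect cube, so E-series; the 4-jet and mu = 7 give E_7.

Type E_{7}, Milnor number mu = 7.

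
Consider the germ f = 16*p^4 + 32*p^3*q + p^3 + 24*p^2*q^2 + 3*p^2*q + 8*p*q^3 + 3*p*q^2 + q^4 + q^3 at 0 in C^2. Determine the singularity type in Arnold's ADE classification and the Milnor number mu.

Type E6, Milnor number mu = 6.

The Hessian of f at 0 has rank 0. Corank 2; j^3 = (p + q)^3 is a perfect cube, so E-series; the 4-jet and mu = 6 give E_6.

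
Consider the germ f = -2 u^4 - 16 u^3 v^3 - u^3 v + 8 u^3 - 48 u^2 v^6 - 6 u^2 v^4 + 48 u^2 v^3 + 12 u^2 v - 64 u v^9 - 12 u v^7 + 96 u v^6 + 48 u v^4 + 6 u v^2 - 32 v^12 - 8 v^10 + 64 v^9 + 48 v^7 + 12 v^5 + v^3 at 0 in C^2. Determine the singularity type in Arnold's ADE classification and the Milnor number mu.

Type E_7, Milnor number mu = 7.

The Hessian of f at 0 is [[0, 0], [0, 0]] with rank 0, so corank 2. A Groebner basis of the Jacobian ideal J(f) in C{u,v} is {768*u^2 + 768*u*v + v^4 + 8*v^3 + 192*v^2, u^3 - 12*u^2 - 12*u*v - 3*v^2, u^2*v + 24*u^2 + 24*u*v + 6*v^2, -32*u^2 + u*v^2 - 32*u*v + v^3/6 - 8*v^2}; counting standard monomials gives mu = 7. Corank 2; j^3 = (2*u + v)^3 is a perfect cube, so E-series; the 4-jet and mu = 7 give E_7.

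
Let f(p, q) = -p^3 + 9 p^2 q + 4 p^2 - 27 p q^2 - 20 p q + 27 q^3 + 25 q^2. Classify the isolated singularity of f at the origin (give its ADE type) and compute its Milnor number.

Type A2, Milnor number mu = 2.

The Hessian of f at 0 is [[8, -20], [-20, 50]] with rank 1, so corank 1. A Groebner basis of the Jacobian ideal J(f) in C{p,q} is {q^2, p - 5*q/2}; counting standard monomials gives mu = 2. Corank 1: A-series; mu = 2 gives A_2.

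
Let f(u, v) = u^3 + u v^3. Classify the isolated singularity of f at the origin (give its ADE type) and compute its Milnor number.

Type E_7, Milnor number mu = 7.

The Hessian of f at 0 has rank 0. Corank 2; j^3 = u^3 is a perfect cube, so E-series; the 4-jet and mu = 7 give E_7.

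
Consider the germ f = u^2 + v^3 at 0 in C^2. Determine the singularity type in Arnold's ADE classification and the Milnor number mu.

Type A2, Milnor number mu = 2.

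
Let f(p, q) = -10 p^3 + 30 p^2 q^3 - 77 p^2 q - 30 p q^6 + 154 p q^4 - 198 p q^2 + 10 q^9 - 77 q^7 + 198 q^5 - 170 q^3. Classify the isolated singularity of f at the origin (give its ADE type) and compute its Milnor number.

Type D_4, Milnor number mu = 4.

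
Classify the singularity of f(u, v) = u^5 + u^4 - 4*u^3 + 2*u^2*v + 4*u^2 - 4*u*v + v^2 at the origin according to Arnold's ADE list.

The Hessian of f at 0 has rank 1. Corank 1: A-series; mu = 4 gives A_4.

A4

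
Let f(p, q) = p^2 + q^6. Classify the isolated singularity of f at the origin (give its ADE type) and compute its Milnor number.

Type A5, Milnor number mu = 5.

The Hessian of f at 0 has rank 1. Corank 1: A-series; mu = 5 gives A_5.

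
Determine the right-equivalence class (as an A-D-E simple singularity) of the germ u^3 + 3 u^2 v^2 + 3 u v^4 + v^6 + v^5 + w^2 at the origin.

E8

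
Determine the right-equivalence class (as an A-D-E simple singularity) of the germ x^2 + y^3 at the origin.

A2

The Hessian of f at 0 has rank 1. Corank 1: A-series; mu = 2 gives A_2.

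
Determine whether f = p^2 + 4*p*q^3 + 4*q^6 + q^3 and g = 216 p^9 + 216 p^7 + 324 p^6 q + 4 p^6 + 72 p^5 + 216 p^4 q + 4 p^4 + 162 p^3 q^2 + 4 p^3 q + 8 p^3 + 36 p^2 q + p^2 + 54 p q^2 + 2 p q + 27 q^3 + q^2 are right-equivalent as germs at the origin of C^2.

Yes.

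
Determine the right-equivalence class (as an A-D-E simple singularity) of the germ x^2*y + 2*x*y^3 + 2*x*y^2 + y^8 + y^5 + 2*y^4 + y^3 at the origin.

D9

The Hessian of f at 0 has rank 0. Corank 2; j^3 = y*(x + y)^2 has shape L^2 M (L != M), so D-series; mu = 9 gives D_9.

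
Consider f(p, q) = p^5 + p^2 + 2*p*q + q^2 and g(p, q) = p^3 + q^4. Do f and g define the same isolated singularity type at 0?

No.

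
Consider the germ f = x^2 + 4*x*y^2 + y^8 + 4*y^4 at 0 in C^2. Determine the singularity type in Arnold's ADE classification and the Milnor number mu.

Type A_{7}, Milnor number mu = 7.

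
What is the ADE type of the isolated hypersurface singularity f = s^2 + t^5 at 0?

A_4

The Hessian of f at 0 has rank 1. Corank 1: A-series; mu = 4 gives A_4.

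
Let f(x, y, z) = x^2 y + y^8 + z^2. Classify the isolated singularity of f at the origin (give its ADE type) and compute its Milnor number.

Type D_{9}, Milnor number mu = 9.

The Hessian of f at 0 is [[0, 0, 0], [0, 0, 0], [0, 0, 2]] with rank 1, so corank 2. A Groebner basis of the Jacobian ideal J(f) in C{x,y,z} is {x^2/8 + y^7, x^3, x*y, z}; counting standard monomials gives mu = 9. Corank 2; j^3 = x^2*y has shape L^2 M (L != M), so D-series; mu = 9 gives D_9.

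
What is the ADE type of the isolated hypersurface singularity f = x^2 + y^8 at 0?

The Hessian of f at 0 has rank 1. Corank 1: A-series; mu = 7 gives A_7.

A7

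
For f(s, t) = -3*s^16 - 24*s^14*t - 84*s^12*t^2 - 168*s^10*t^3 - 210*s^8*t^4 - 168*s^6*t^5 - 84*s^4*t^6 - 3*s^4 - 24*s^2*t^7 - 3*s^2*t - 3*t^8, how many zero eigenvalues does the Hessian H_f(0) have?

2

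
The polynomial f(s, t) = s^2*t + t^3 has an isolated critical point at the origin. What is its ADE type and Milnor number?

The Hessian of f at 0 has rank 0. Corank 2; j^3 = t*(s^2 + t^2) splits into three distinct lines over C (the quadratic factor has nonzero discriminant), so D_4.

Type D_4, Milnor number mu = 4.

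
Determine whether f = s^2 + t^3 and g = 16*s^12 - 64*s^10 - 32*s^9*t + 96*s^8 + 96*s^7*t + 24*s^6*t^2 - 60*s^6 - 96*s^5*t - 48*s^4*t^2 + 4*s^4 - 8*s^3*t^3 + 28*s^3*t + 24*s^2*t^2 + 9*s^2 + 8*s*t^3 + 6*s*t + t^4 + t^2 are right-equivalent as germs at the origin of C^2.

No.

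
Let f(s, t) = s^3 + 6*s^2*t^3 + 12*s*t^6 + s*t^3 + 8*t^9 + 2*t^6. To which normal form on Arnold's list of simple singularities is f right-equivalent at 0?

E_7

The Hessian of f at 0 is [[0, 0], [0, 0]] with rank 0, so corank 2. A Groebner basis of the Jacobian ideal J(f) in C{s,t} is {s^3, s*t^2, 3*s^2 + t^3}; counting standard monomials gives mu = 7. Corank 2; j^3 = s^3 is a perfect cube, so E-series; the 4-jet and mu = 7 give E_7.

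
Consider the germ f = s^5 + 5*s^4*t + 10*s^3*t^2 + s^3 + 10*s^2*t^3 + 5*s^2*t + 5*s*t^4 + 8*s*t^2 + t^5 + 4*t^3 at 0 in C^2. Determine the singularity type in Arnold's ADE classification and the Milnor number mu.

The Hessian of f at 0 has rank 0. Corank 2; j^3 = (s + t)*(s + 2*t)^2 has shape L^2 M (L != M), so D-series; mu = 6 gives D_6.

Type D_{6}, Milnor number mu = 6.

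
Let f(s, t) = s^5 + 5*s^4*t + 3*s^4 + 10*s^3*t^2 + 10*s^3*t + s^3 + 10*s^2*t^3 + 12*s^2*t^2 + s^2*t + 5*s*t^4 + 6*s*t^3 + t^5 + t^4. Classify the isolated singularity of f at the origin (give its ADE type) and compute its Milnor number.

Type D_5, Milnor number mu = 5.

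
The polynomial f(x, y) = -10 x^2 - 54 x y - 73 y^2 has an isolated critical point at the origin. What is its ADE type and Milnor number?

Type A_{1}, Milnor number mu = 1.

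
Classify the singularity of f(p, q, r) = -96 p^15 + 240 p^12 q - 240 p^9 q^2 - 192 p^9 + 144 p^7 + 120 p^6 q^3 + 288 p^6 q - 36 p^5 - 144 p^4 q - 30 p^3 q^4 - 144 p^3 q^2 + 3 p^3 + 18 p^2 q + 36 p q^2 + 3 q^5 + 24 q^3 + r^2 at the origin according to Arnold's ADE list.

E_{8}

The Hessian of f at 0 has rank 1. Corank 2; j^3 = 3*(p + 2*q)^3 is a perfect cube, so E-series; the 5-jet and mu = 8 give E_8.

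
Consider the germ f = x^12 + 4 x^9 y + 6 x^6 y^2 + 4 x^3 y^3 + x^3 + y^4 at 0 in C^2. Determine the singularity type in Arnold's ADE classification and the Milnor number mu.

Type E_6, Milnor number mu = 6.

The Hessian of f at 0 is [[0, 0], [0, 0]] with rank 0, so corank 2. A Groebner basis of the Jacobian ideal J(f) in C{x,y} is {y^3, x^2}; counting standard monomials gives mu = 6. Corank 2; j^3 = x^3 is a perfect cube, so E-series; the 4-jet and mu = 6 give E_6.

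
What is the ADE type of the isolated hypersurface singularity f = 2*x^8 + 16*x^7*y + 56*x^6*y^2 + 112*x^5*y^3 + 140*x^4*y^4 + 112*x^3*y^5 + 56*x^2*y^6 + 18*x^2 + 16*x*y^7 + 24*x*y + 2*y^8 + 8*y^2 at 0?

A_7

The Hessian of f at 0 has rank 1. Corank 1: A-series; mu = 7 gives A_7.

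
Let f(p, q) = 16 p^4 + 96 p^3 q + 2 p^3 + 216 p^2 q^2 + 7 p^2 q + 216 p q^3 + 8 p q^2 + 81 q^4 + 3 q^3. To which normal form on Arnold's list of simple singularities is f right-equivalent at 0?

D5

The Hessian of f at 0 has rank 0. Corank 2; j^3 = (p + q)^2*(2*p + 3*q) has shape L^2 M (L != M), so D-series; mu = 5 gives D_5.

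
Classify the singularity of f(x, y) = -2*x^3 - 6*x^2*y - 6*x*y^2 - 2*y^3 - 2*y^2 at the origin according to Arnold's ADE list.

The Hessian of f at 0 has rank 1. Corank 1: A-series; mu = 2 gives A_2.

A_{2}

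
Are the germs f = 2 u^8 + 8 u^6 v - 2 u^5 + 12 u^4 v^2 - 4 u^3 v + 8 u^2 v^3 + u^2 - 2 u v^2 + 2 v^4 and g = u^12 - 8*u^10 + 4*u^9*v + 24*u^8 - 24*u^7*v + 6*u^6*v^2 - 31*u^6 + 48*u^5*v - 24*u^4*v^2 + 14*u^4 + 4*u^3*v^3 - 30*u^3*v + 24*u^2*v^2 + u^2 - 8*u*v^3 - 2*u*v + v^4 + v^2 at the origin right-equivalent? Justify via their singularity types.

Yes.

The Hessian of f at 0 has rank 1. Corank 1: A-series; mu = 3 gives A_3. The Hessian of g at 0 has rank 1. Corank 1: A-series; mu = 3 gives A_3. Both have type A_3, hence right-equivalent.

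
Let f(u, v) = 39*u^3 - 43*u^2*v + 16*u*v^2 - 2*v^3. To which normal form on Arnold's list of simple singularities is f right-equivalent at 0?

D_{4}

The Hessian of f at 0 is [[0, 0], [0, 0]] with rank 0, so corank 2. A Groebner basis of the Jacobian ideal J(f) in C{u,v} is {v^3, u^2 - 2*v^2/23, u*v - 7*v^2/23}; counting standard monomials gives mu = 4. Corank 2; j^3 = (3*u - v)*(13*u^2 - 10*u*v + 2*v^2) splits into three distinct lines over C (the quadratic factor has nonzero discriminant), so D_4.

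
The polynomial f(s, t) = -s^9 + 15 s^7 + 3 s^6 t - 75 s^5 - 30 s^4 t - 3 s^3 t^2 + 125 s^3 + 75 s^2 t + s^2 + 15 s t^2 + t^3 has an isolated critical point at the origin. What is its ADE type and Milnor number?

Type A_{2}, Milnor number mu = 2.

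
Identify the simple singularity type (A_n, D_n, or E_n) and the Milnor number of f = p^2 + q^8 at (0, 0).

Type A_7, Milnor number mu = 7.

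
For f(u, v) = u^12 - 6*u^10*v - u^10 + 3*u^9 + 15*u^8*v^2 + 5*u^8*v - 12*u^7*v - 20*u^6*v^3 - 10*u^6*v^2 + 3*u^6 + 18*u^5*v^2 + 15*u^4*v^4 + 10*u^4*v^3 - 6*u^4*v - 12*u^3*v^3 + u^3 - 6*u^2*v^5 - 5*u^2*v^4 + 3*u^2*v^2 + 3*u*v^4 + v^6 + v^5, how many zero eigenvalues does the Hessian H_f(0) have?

2

Hessian at 0 has rank 0.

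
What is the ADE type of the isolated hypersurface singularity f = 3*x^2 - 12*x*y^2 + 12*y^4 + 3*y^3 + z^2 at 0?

A2

The Hessian of f at 0 has rank 2. Corank 1: A-series; mu = 2 gives A_2.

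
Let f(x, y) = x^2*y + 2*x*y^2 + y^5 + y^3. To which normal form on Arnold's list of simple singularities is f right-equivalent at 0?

The Hessian of f at 0 has rank 0. Corank 2; j^3 = y*(x + y)^2 has shape L^2 M (L != M), so D-series; mu = 6 gives D_6.

D_6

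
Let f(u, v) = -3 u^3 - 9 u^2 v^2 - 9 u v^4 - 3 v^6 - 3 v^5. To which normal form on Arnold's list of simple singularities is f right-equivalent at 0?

The Hessian of f at 0 has rank 0. Corank 2; j^3 = -3*u^3 is a perfect cube, so E-series; the 5-jet and mu = 8 give E_8.

E_{8}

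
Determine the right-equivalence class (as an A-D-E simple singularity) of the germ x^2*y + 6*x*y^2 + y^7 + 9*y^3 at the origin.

The Hessian of f at 0 has rank 0. Corank 2; j^3 = y*(x + 3*y)^2 has shape L^2 M (L != M), so D-series; mu = 8 gives D_8.

D_8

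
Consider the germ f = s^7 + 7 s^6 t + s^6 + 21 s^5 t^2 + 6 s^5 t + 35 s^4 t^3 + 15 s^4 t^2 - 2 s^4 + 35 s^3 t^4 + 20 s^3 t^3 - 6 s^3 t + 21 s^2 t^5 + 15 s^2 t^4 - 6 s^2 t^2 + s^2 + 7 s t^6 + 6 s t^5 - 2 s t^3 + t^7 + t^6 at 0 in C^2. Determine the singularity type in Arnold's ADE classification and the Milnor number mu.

Type A6, Milnor number mu = 6.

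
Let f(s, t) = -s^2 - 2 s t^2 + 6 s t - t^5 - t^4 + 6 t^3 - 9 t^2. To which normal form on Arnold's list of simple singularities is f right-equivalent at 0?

A_{4}

The Hessian of f at 0 has rank 1. Corank 1: A-series; mu = 4 gives A_4.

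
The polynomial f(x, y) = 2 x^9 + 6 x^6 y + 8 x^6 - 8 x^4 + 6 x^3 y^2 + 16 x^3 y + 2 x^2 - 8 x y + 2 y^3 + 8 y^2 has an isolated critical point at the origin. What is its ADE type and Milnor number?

The Hessian of f at 0 is [[4, -8], [-8, 16]] with rank 1, so corank 1. A Groebner basis of the Jacobian ideal J(f) in C{x,y} is {y^2, x - 2*y}; counting standard monomials gives mu = 2. Corank 1: A-series; mu = 2 gives A_2.

Type A_{2}, Milnor number mu = 2.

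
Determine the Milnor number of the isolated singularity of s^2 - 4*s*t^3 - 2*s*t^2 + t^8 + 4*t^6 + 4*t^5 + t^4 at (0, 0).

7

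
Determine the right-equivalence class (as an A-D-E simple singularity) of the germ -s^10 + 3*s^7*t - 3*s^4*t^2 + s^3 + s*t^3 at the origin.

E_{7}

The Hessian of f at 0 has rank 0. Corank 2; j^3 = s^3 is a perfect cube, so E-series; the 4-jet and mu = 7 give E_7.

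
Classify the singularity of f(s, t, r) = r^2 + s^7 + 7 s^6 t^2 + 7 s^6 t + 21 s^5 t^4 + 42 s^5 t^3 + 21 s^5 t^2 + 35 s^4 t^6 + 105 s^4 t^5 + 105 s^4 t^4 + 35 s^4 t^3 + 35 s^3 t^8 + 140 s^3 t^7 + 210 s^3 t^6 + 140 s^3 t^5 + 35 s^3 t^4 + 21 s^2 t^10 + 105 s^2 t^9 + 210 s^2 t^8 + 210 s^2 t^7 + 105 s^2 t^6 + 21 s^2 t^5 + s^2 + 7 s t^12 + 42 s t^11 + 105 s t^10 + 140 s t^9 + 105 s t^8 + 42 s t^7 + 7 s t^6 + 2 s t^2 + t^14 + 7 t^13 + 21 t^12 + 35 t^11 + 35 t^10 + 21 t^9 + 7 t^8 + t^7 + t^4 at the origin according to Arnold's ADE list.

A_{6}

The Hessian of f at 0 has rank 2. Corank 1: A-series; mu = 6 gives A_6.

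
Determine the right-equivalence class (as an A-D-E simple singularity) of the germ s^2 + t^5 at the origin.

A_4

The Hessian of f at 0 has rank 1. Corank 1: A-series; mu = 4 gives A_4.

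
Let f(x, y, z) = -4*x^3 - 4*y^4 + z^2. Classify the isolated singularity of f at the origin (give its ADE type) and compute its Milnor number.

Type E6, Milnor number mu = 6.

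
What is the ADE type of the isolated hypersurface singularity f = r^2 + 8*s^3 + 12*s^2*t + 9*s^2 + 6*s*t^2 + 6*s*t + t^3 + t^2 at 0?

The Hessian of f at 0 has rank 2. Corank 1: A-series; mu = 2 gives A_2.

A_2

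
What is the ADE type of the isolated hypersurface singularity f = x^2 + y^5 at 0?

A_{4}

The Hessian of f at 0 is [[2, 0], [0, 0]] with rank 1, so corank 1. A Groebner basis of the Jacobian ideal J(f) in C{x,y} is {y^4, x}; counting standard monomials gives mu = 4. Corank 1: A-series; mu = 4 gives A_4.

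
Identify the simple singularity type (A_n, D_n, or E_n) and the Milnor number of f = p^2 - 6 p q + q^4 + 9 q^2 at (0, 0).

The Hessian of f at 0 has rank 1. Corank 1: A-series; mu = 3 gives A_3.

Type A3, Milnor number mu = 3.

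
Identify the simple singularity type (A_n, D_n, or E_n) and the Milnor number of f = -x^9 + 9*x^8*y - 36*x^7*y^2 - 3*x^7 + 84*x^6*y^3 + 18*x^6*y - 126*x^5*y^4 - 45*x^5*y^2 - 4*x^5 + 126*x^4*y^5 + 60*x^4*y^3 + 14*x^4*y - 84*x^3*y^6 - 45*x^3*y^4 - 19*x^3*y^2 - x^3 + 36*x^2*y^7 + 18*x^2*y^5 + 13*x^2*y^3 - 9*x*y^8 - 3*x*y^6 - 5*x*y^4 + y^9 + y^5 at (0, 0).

The Hessian of f at 0 is [[0, 0], [0, 0]] with rank 0, so corank 2. A Groebner basis of the Jacobian ideal J(f) in C{x,y} is {-x^2/2 + x*y^3, -2*x^2 + y^4, x^3, x^2*y}; counting standard monomials gives mu = 8. Corank 2; j^3 = -x^3 is a perfect cube, so E-series; the 5-jet and mu = 8 give E_8.

Type E_{8}, Milnor number mu = 8.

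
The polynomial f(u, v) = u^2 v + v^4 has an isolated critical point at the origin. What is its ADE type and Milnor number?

Type D_{5}, Milnor number mu = 5.

The Hessian of f at 0 has rank 0. Corank 2; j^3 = u^2*v has shape L^2 M (L != M), so D-series; mu = 5 gives D_5.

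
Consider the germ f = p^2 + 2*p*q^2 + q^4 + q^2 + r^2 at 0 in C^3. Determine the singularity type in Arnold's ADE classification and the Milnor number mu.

The Hessian of f at 0 is [[2, 0, 0], [0, 2, 0], [0, 0, 2]] with rank 3, so corank 0. A Groebner basis of the Jacobian ideal J(f) in C{p,q,r} is {p, q, r}; counting standard monomials gives mu = 1. Corank 0: nondegenerate Morse point, so A_1.

Type A_{1}, Milnor number mu = 1.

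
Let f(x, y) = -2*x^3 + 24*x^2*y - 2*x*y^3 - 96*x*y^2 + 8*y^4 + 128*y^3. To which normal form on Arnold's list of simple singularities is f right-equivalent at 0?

The Hessian of f at 0 is [[0, 0], [0, 0]] with rank 0, so corank 2. A Groebner basis of the Jacobian ideal J(f) in C{x,y} is {x^3 - 12*x^2*y - 384*x^2 + 3072*x*y - 6144*y^2, 12*x^2 + x*y^2 - 96*x*y + 192*y^2, 3*x^2 - 24*x*y + y^3 + 48*y^2}; counting standard monomials gives mu = 7. Corank 2; j^3 = -2*(x - 4*y)^3 is a perfect cube, so E-series; the 4-jet and mu = 7 give E_7.

E_7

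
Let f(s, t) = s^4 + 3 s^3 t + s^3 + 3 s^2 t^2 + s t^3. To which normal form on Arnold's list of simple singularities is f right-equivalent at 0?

E_7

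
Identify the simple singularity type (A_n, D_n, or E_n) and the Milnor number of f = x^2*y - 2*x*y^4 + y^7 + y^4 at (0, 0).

Type D5, Milnor number mu = 5.

The Hessian of f at 0 has rank 0. Corank 2; j^3 = x^2*y has shape L^2 M (L != M), so D-series; mu = 5 gives D_5.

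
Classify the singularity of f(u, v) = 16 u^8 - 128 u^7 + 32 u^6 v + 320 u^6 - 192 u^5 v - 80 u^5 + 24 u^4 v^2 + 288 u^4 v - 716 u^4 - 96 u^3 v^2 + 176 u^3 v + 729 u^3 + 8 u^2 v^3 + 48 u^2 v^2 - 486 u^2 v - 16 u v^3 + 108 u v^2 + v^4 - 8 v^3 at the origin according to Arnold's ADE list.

E_6

The Hessian of f at 0 is [[0, 0], [0, 0]] with rank 0, so corank 2. A Groebner basis of the Jacobian ideal J(f) in C{u,v} is {u^3 - 243*u^2/8 + 27*u*v/2 - 3*v^2/2, u^2*v - 1053*u^2/8 + 117*u*v/2 - 13*v^2/2, -18225*u^2/32 + u*v^2 + 2025*u*v/8 - 225*v^2/8, -19683*u^2/8 + 2187*u*v/2 + v^3 - 243*v^2/2}; counting standard monomials gives mu = 6. Corank 2; j^3 = (9*u - 2*v)^3 is a perfect cube, so E-series; the 4-jet and mu = 6 give E_6.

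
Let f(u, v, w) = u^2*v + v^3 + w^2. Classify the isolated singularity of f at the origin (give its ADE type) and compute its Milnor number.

Type D4, Milnor number mu = 4.

The Hessian of f at 0 has rank 1. Corank 2; j^3 = v*(u^2 + v^2) splits into three distinct lines over C (the quadratic factor has nonzero discriminant), so D_4.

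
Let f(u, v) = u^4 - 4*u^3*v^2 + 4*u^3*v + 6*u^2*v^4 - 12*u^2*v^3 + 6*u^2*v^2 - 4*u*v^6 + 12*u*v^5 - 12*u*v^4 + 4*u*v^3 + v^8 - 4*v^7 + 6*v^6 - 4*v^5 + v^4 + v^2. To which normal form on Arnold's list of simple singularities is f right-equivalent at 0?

The Hessian of f at 0 is [[0, 0], [0, 2]] with rank 1, so corank 1. A Groebner basis of the Jacobian ideal J(f) in C{u,v} is {u^3, v}; counting standard monomials gives mu = 3. Corank 1: A-series; mu = 3 gives A_3.

A_{3}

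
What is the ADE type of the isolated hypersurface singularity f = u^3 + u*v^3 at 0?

E_{7}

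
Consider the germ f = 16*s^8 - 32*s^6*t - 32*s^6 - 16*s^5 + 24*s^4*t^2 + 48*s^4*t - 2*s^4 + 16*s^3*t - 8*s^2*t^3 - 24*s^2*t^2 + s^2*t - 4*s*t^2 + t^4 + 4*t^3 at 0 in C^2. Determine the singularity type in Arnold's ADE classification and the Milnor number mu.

Type D5, Milnor number mu = 5.

The Hessian of f at 0 has rank 0. Corank 2; j^3 = t*(s - 2*t)^2 has shape L^2 M (L != M), so D-series; mu = 5 gives D_5.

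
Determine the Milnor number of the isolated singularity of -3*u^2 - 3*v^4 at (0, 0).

The Hessian of f at 0 is [[-6, 0], [0, 0]] with rank 1, so corank 1. A Groebner basis of the Jacobian ideal J(f) in C{u,v} is {v^3, u}; counting standard monomials gives mu = 3. Corank 1: A-series; mu = 3 gives A_3.

3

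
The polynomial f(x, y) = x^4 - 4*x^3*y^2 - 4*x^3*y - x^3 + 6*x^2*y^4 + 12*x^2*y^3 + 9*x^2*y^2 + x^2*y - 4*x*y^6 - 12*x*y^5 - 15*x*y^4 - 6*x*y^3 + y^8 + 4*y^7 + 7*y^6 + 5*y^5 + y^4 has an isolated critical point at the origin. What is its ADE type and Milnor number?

Type D_{5}, Milnor number mu = 5.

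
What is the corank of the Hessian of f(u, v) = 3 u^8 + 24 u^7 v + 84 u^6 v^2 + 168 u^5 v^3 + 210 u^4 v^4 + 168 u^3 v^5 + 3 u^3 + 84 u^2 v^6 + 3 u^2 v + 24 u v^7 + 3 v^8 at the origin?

2

Hessian at 0 has rank 0.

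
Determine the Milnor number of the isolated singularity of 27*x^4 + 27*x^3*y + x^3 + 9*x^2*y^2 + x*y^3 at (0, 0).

The Hessian of f at 0 is [[0, 0], [0, 0]] with rank 0, so corank 2. A Groebner basis of the Jacobian ideal J(f) in C{x,y} is {x^2/3 + y^4 + y^3/9, x^3, x^2*y - x^2/9 - y^3/27, 2*x^2/3 + x*y^2 + 2*y^3/9}; counting standard monomials gives mu = 7. Corank 2; j^3 = x^3 is a perfect cube, so E-series; the 4-jet and mu = 7 give E_7.

7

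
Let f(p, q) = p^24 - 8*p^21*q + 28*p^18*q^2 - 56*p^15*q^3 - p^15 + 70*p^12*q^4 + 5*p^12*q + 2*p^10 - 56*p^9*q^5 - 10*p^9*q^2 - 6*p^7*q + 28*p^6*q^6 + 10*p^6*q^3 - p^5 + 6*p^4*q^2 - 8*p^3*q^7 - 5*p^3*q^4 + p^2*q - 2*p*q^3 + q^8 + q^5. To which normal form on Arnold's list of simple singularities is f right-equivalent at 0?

D9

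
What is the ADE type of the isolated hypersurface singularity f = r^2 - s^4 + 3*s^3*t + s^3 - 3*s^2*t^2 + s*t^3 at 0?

E_7

The Hessian of f at 0 is [[0, 0, 0], [0, 0, 0], [0, 0, 2]] with rank 1, so corank 2. A Groebner basis of the Jacobian ideal J(f) in C{s,t,r} is {3*s^2 + t^4 + t^3, s^3, s^2*t - s^2 - t^3/3, -2*s^2 + s*t^2 - 2*t^3/3, r}; counting standard monomials gives mu = 7. Corank 2; j^3 = s^3 is a perfect cube, so E-series; the 4-jet and mu = 7 give E_7.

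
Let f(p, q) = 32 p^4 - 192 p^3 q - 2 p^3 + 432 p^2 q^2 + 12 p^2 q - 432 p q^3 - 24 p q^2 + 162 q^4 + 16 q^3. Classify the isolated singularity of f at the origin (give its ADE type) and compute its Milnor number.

The Hessian of f at 0 is [[0, 0], [0, 0]] with rank 0, so corank 2. A Groebner basis of the Jacobian ideal J(f) in C{p,q} is {q^4, p*q^2 - 11*q^3/6, p^2 - 4*p*q + 4*q^2}; counting standard monomials gives mu = 6. Corank 2; j^3 = -2*(p - 2*q)^3 is a perfect cube, so E-series; the 4-jet and mu = 6 give E_6.

Type E_6, Milnor number mu = 6.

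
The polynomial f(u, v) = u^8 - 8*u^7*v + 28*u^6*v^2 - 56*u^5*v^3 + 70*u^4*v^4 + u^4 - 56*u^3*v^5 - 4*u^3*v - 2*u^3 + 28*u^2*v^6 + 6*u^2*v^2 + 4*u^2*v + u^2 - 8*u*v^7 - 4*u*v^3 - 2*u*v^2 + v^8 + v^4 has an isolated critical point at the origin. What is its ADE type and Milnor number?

Type A_{7}, Milnor number mu = 7.

The Hessian of f at 0 has rank 1. Corank 1: A-series; mu = 7 gives A_7.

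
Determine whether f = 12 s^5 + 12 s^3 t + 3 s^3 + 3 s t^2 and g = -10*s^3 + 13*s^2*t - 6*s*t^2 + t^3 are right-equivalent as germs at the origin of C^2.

Yes.

The Hessian of f at 0 has rank 0. Corank 2; j^3 = 3*s*(s^2 + t^2) splits into three distinct lines over C (the quadratic factor has nonzero discriminant), so D_4. The Hessian of g at 0 has rank 0. Corank 2; j^3 = -(2*s - t)*(5*s^2 - 4*s*t + t^2) splits into three distinct lines over C (the quadratic factor has nonzero discriminant), so D_4. Both have type D_4, hence right-equivalent.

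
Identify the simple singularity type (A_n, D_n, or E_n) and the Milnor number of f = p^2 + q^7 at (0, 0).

Type A6, Milnor number mu = 6.

The Hessian of f at 0 has rank 1. Corank 1: A-series; mu = 6 gives A_6.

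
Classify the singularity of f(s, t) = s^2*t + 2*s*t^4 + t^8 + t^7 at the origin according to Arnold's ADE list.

D9

The Hessian of f at 0 is [[0, 0], [0, 0]] with rank 0, so corank 2. A Groebner basis of the Jacobian ideal J(f) in C{s,t} is {s^2*t^2, 8*s^2*t + s^2 + s*t^3, s*t + t^4, s^3}; counting standard monomials gives mu = 9. Corank 2; j^3 = s^2*t has shape L^2 M (L != M), so D-series; mu = 9 gives D_9.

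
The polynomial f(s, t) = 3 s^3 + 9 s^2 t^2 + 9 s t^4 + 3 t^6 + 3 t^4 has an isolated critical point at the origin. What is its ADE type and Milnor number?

Type E_{6}, Milnor number mu = 6.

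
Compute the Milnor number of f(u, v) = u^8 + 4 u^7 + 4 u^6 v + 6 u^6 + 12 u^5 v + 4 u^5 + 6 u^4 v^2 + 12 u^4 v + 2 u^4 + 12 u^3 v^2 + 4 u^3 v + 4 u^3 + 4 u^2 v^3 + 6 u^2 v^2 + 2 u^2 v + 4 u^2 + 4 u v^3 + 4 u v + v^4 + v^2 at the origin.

3

The Hessian of f at 0 has rank 1. Corank 1: A-series; mu = 3 gives A_3.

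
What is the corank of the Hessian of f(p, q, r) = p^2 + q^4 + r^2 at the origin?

1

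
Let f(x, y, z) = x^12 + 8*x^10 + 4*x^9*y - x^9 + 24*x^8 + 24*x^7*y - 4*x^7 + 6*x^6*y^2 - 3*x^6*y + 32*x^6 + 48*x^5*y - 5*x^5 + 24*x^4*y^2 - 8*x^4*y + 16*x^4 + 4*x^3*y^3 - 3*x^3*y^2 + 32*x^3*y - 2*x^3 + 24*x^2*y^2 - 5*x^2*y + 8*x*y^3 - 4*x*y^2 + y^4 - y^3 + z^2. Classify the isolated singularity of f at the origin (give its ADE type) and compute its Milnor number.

The Hessian of f at 0 is [[0, 0, 0], [0, 0, 0], [0, 0, 2]] with rank 1, so corank 2. A Groebner basis of the Jacobian ideal J(f) in C{x,y,z} is {x*y^2 - x*y/8 - y^2/8, x*y/8 + y^3 + y^2/8, x^2 + 3*x*y/2 + y^2/2, z}; counting standard monomials gives mu = 5. Corank 2; j^3 = -(x + y)^2*(2*x + y) has shape L^2 M (L != M), so D-series; mu = 5 gives D_5.

Type D_5, Milnor number mu = 5.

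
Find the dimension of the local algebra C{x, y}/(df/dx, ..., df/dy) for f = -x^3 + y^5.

8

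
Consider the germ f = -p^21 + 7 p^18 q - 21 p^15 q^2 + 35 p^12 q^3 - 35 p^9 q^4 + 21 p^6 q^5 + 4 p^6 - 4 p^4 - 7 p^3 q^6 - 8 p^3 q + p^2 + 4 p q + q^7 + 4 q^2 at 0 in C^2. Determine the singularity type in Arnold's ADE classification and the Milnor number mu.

The Hessian of f at 0 has rank 1. Corank 1: A-series; mu = 6 gives A_6.

Type A_{6}, Milnor number mu = 6.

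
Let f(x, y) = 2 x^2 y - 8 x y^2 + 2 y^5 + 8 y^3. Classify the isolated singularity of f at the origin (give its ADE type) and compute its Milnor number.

The Hessian of f at 0 has rank 0. Corank 2; j^3 = 2*y*(x - 2*y)^2 has shape L^2 M (L != M), so D-series; mu = 6 gives D_6.

Type D6, Milnor number mu = 6.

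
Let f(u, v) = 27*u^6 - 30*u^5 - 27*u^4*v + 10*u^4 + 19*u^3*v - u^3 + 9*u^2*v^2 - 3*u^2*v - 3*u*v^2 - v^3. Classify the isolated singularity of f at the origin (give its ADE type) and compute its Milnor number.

Type E_{7}, Milnor number mu = 7.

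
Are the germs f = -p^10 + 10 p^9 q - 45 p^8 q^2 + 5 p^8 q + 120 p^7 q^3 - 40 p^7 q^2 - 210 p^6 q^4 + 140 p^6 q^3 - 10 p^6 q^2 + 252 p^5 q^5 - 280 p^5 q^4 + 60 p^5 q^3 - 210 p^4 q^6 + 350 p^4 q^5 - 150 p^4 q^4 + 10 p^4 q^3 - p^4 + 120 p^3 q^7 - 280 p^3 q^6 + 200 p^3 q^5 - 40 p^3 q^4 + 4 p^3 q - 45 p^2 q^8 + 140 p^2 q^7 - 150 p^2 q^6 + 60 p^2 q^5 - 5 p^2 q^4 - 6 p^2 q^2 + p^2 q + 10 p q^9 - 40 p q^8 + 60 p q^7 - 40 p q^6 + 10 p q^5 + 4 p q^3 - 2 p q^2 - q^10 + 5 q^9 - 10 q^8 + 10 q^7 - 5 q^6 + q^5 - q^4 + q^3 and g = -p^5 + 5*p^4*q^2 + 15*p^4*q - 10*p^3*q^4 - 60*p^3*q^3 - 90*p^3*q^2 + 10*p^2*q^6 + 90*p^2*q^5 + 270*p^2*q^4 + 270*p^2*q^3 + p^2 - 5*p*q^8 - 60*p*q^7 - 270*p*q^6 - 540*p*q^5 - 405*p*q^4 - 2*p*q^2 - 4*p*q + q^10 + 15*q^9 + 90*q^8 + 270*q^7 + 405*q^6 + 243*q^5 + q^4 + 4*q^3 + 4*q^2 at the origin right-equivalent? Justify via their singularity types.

The Hessian of f at 0 has rank 0. Corank 2; j^3 = q*(p - q)^2 has shape L^2 M (L != M), so D-series; mu = 6 gives D_6. The Hessian of g at 0 has rank 1. Corank 1: A-series; mu = 4 gives A_4. f is D_6 but g is A_4, hence not right-equivalent.

No.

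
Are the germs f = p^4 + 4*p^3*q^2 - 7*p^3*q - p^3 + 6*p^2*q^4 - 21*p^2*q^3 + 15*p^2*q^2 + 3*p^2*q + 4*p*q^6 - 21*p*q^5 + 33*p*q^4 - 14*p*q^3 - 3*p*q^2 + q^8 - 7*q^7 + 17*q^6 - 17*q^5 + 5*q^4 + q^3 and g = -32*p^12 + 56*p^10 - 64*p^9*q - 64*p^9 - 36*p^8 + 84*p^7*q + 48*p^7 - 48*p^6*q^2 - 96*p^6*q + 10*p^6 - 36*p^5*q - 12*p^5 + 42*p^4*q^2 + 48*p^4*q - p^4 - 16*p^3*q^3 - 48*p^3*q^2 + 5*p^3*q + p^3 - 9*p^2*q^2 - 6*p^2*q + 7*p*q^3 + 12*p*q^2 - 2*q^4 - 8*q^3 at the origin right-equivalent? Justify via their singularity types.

The Hessian of f at 0 is [[0, 0], [0, 0]] with rank 0, so corank 2. A Groebner basis of the Jacobian ideal J(f) in C{p,q} is {-p^2/2 + p*q + q^4 - q^3/6 - q^2/2, p^3 + 3*p^2 - 6*p*q + 3*q^2, p^2*q + 11*p^2/6 - 11*p*q/3 - 7*q^3/18 + 11*q^2/6, 5*p^2/6 + p*q^2 - 5*p*q/3 - 13*q^3/18 + 5*q^2/6}; counting standard monomials gives mu = 7. Corank 2; j^3 = -(p - q)^3 is a perfect cube, so E-series; the 4-jet and mu = 7 give E_7. The Hessian of g at 0 is [[0, 0], [0, 0]] with rank 0, so corank 2. A Groebner basis of the Jacobian ideal J(g) in C{p,q} is {3*p^2 - 12*p*q + q^4 - q^3 + 12*q^2, p^3 - 18*p^2 + 72*p*q - 2*q^3 - 72*q^2, p^2*q - 7*p^2 + 28*p*q - 5*q^3/3 - 28*q^2, -2*p^2 + p*q^2 + 8*p*q - 4*q^3/3 - 8*q^2}; counting standard monomials gives mu = 7. Corank 2; j^3 = (p - 2*q)^3 is a perfect cube, so E-series; the 4-jet and mu = 7 give E_7. Both have type E_7, hence right-equivalent.

Yes.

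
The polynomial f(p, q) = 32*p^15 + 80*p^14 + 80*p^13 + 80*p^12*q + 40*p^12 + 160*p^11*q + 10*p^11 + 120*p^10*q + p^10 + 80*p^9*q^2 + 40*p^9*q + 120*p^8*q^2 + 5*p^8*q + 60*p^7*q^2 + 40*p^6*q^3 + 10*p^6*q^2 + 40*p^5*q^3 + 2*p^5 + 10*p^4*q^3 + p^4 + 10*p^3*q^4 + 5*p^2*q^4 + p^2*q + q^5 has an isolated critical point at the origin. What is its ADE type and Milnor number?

The Hessian of f at 0 is [[0, 0], [0, 0]] with rank 0, so corank 2. A Groebner basis of the Jacobian ideal J(f) in C{p,q} is {p^2/5 + q^4, p^3, p*q}; counting standard monomials gives mu = 6. Corank 2; j^3 = p^2*q has shape L^2 M (L != M), so D-series; mu = 6 gives D_6.

Type D6, Milnor number mu = 6.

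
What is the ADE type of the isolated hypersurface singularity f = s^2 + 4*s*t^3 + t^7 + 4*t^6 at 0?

The Hessian of f at 0 is [[2, 0], [0, 0]] with rank 1, so corank 1. A Groebner basis of the Jacobian ideal J(f) in C{s,t} is {s/2 + t^3, s^2}; counting standard monomials gives mu = 6. Corank 1: A-series; mu = 6 gives A_6.

A_6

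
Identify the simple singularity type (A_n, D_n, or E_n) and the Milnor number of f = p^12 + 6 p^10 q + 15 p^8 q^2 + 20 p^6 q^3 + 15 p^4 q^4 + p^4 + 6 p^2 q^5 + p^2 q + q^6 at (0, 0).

Type D_{7}, Milnor number mu = 7.

The Hessian of f at 0 is [[0, 0], [0, 0]] with rank 0, so corank 2. A Groebner basis of the Jacobian ideal J(f) in C{p,q} is {p^2/6 + q^5, p^3, p*q}; counting standard monomials gives mu = 7. Corank 2; j^3 = p^2*q has shape L^2 M (L != M), so D-series; mu = 7 gives D_7.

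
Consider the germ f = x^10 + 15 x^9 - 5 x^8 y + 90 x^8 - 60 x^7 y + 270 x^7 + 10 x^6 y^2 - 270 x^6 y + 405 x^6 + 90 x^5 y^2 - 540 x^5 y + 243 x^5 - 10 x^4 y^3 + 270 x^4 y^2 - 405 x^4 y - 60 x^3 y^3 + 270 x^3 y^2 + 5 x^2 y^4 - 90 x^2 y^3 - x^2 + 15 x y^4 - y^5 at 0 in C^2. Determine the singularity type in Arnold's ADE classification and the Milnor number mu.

Type A_{4}, Milnor number mu = 4.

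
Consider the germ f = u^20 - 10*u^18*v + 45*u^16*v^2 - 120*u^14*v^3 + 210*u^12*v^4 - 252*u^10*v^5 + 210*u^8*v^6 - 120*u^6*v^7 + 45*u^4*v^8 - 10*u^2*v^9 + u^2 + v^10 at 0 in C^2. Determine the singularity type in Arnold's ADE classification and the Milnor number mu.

Type A_9, Milnor number mu = 9.

The Hessian of f at 0 has rank 1. Corank 1: A-series; mu = 9 gives A_9.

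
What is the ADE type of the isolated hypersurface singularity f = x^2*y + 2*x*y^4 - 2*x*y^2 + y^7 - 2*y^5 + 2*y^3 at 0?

D4

The Hessian of f at 0 has rank 0. Corank 2; j^3 = y*(x^2 - 2*x*y + 2*y^2) splits into three distinct lines over C (the quadratic factor has nonzero discriminant), so D_4.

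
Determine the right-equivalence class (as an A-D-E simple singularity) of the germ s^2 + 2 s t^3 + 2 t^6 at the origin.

A5

The Hessian of f at 0 has rank 1. Corank 1: A-series; mu = 5 gives A_5.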